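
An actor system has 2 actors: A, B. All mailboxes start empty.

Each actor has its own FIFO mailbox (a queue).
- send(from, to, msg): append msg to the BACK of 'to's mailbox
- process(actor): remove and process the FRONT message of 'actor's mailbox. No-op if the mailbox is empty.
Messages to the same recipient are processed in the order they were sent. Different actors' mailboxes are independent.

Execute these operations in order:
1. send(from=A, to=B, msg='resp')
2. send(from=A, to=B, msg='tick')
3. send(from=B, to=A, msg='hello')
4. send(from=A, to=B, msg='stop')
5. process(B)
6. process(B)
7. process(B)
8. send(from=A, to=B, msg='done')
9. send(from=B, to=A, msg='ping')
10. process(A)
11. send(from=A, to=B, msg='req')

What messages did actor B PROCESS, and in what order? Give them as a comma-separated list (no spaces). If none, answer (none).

After 1 (send(from=A, to=B, msg='resp')): A:[] B:[resp]
After 2 (send(from=A, to=B, msg='tick')): A:[] B:[resp,tick]
After 3 (send(from=B, to=A, msg='hello')): A:[hello] B:[resp,tick]
After 4 (send(from=A, to=B, msg='stop')): A:[hello] B:[resp,tick,stop]
After 5 (process(B)): A:[hello] B:[tick,stop]
After 6 (process(B)): A:[hello] B:[stop]
After 7 (process(B)): A:[hello] B:[]
After 8 (send(from=A, to=B, msg='done')): A:[hello] B:[done]
After 9 (send(from=B, to=A, msg='ping')): A:[hello,ping] B:[done]
After 10 (process(A)): A:[ping] B:[done]
After 11 (send(from=A, to=B, msg='req')): A:[ping] B:[done,req]

Answer: resp,tick,stop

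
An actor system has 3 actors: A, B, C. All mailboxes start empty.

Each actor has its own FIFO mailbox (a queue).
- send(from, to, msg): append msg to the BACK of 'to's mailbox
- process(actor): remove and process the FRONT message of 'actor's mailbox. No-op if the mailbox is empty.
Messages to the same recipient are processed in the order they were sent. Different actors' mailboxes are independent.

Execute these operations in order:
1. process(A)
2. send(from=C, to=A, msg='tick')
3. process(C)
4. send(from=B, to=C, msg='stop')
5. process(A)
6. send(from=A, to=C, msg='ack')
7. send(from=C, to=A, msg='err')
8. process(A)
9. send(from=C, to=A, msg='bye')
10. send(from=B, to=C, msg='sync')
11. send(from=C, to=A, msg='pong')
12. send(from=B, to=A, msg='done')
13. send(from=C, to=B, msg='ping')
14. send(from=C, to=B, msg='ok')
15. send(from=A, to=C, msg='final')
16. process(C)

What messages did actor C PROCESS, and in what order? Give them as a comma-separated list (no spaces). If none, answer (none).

After 1 (process(A)): A:[] B:[] C:[]
After 2 (send(from=C, to=A, msg='tick')): A:[tick] B:[] C:[]
After 3 (process(C)): A:[tick] B:[] C:[]
After 4 (send(from=B, to=C, msg='stop')): A:[tick] B:[] C:[stop]
After 5 (process(A)): A:[] B:[] C:[stop]
After 6 (send(from=A, to=C, msg='ack')): A:[] B:[] C:[stop,ack]
After 7 (send(from=C, to=A, msg='err')): A:[err] B:[] C:[stop,ack]
After 8 (process(A)): A:[] B:[] C:[stop,ack]
After 9 (send(from=C, to=A, msg='bye')): A:[bye] B:[] C:[stop,ack]
After 10 (send(from=B, to=C, msg='sync')): A:[bye] B:[] C:[stop,ack,sync]
After 11 (send(from=C, to=A, msg='pong')): A:[bye,pong] B:[] C:[stop,ack,sync]
After 12 (send(from=B, to=A, msg='done')): A:[bye,pong,done] B:[] C:[stop,ack,sync]
After 13 (send(from=C, to=B, msg='ping')): A:[bye,pong,done] B:[ping] C:[stop,ack,sync]
After 14 (send(from=C, to=B, msg='ok')): A:[bye,pong,done] B:[ping,ok] C:[stop,ack,sync]
After 15 (send(from=A, to=C, msg='final')): A:[bye,pong,done] B:[ping,ok] C:[stop,ack,sync,final]
After 16 (process(C)): A:[bye,pong,done] B:[ping,ok] C:[ack,sync,final]

Answer: stop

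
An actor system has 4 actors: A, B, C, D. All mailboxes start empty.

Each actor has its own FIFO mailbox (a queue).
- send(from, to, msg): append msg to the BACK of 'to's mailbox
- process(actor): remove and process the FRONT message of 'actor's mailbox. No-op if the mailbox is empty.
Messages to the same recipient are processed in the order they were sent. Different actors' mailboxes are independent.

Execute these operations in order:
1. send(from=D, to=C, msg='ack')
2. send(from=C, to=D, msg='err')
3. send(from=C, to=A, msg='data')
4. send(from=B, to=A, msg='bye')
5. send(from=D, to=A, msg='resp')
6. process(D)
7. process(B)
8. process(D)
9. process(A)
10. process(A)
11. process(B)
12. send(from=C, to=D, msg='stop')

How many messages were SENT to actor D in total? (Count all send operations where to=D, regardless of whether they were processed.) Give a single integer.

After 1 (send(from=D, to=C, msg='ack')): A:[] B:[] C:[ack] D:[]
After 2 (send(from=C, to=D, msg='err')): A:[] B:[] C:[ack] D:[err]
After 3 (send(from=C, to=A, msg='data')): A:[data] B:[] C:[ack] D:[err]
After 4 (send(from=B, to=A, msg='bye')): A:[data,bye] B:[] C:[ack] D:[err]
After 5 (send(from=D, to=A, msg='resp')): A:[data,bye,resp] B:[] C:[ack] D:[err]
After 6 (process(D)): A:[data,bye,resp] B:[] C:[ack] D:[]
After 7 (process(B)): A:[data,bye,resp] B:[] C:[ack] D:[]
After 8 (process(D)): A:[data,bye,resp] B:[] C:[ack] D:[]
After 9 (process(A)): A:[bye,resp] B:[] C:[ack] D:[]
After 10 (process(A)): A:[resp] B:[] C:[ack] D:[]
After 11 (process(B)): A:[resp] B:[] C:[ack] D:[]
After 12 (send(from=C, to=D, msg='stop')): A:[resp] B:[] C:[ack] D:[stop]

Answer: 2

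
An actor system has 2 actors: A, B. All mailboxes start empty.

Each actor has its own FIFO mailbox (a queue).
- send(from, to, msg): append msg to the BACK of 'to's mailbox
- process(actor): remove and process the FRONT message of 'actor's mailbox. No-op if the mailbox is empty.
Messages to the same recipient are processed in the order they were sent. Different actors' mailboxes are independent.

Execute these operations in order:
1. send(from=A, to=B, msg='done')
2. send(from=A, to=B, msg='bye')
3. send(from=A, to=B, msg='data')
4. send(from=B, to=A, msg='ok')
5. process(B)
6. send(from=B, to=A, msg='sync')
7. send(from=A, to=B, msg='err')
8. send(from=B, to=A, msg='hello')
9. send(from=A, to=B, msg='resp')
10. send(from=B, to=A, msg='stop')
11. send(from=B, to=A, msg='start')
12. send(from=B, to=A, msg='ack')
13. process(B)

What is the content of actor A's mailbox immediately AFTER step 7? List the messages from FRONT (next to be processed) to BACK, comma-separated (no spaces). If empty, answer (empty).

After 1 (send(from=A, to=B, msg='done')): A:[] B:[done]
After 2 (send(from=A, to=B, msg='bye')): A:[] B:[done,bye]
After 3 (send(from=A, to=B, msg='data')): A:[] B:[done,bye,data]
After 4 (send(from=B, to=A, msg='ok')): A:[ok] B:[done,bye,data]
After 5 (process(B)): A:[ok] B:[bye,data]
After 6 (send(from=B, to=A, msg='sync')): A:[ok,sync] B:[bye,data]
After 7 (send(from=A, to=B, msg='err')): A:[ok,sync] B:[bye,data,err]

ok,sync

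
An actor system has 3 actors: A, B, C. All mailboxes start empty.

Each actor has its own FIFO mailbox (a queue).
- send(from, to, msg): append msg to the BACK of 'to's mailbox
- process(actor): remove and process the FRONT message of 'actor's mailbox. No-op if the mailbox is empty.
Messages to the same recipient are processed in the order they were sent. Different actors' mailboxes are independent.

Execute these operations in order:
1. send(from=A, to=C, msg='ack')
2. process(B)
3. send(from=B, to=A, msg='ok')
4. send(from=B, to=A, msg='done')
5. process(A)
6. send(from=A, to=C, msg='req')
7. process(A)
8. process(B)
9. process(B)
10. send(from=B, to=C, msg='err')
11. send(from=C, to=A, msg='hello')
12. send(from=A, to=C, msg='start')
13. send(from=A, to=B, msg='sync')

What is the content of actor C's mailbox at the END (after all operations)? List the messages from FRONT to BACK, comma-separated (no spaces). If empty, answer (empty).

After 1 (send(from=A, to=C, msg='ack')): A:[] B:[] C:[ack]
After 2 (process(B)): A:[] B:[] C:[ack]
After 3 (send(from=B, to=A, msg='ok')): A:[ok] B:[] C:[ack]
After 4 (send(from=B, to=A, msg='done')): A:[ok,done] B:[] C:[ack]
After 5 (process(A)): A:[done] B:[] C:[ack]
After 6 (send(from=A, to=C, msg='req')): A:[done] B:[] C:[ack,req]
After 7 (process(A)): A:[] B:[] C:[ack,req]
After 8 (process(B)): A:[] B:[] C:[ack,req]
After 9 (process(B)): A:[] B:[] C:[ack,req]
After 10 (send(from=B, to=C, msg='err')): A:[] B:[] C:[ack,req,err]
After 11 (send(from=C, to=A, msg='hello')): A:[hello] B:[] C:[ack,req,err]
After 12 (send(from=A, to=C, msg='start')): A:[hello] B:[] C:[ack,req,err,start]
After 13 (send(from=A, to=B, msg='sync')): A:[hello] B:[sync] C:[ack,req,err,start]

Answer: ack,req,err,start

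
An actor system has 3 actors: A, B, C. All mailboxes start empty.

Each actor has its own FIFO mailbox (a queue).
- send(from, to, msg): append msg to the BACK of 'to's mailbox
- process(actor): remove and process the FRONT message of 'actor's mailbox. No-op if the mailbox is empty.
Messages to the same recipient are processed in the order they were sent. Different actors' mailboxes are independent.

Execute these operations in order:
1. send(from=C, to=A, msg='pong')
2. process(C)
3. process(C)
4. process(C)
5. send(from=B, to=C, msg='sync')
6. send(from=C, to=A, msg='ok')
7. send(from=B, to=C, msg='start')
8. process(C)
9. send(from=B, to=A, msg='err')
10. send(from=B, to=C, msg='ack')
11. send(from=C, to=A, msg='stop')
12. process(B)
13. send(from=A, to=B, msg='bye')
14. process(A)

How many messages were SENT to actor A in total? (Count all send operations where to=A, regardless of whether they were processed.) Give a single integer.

Answer: 4

Derivation:
After 1 (send(from=C, to=A, msg='pong')): A:[pong] B:[] C:[]
After 2 (process(C)): A:[pong] B:[] C:[]
After 3 (process(C)): A:[pong] B:[] C:[]
After 4 (process(C)): A:[pong] B:[] C:[]
After 5 (send(from=B, to=C, msg='sync')): A:[pong] B:[] C:[sync]
After 6 (send(from=C, to=A, msg='ok')): A:[pong,ok] B:[] C:[sync]
After 7 (send(from=B, to=C, msg='start')): A:[pong,ok] B:[] C:[sync,start]
After 8 (process(C)): A:[pong,ok] B:[] C:[start]
After 9 (send(from=B, to=A, msg='err')): A:[pong,ok,err] B:[] C:[start]
After 10 (send(from=B, to=C, msg='ack')): A:[pong,ok,err] B:[] C:[start,ack]
After 11 (send(from=C, to=A, msg='stop')): A:[pong,ok,err,stop] B:[] C:[start,ack]
After 12 (process(B)): A:[pong,ok,err,stop] B:[] C:[start,ack]
After 13 (send(from=A, to=B, msg='bye')): A:[pong,ok,err,stop] B:[bye] C:[start,ack]
After 14 (process(A)): A:[ok,err,stop] B:[bye] C:[start,ack]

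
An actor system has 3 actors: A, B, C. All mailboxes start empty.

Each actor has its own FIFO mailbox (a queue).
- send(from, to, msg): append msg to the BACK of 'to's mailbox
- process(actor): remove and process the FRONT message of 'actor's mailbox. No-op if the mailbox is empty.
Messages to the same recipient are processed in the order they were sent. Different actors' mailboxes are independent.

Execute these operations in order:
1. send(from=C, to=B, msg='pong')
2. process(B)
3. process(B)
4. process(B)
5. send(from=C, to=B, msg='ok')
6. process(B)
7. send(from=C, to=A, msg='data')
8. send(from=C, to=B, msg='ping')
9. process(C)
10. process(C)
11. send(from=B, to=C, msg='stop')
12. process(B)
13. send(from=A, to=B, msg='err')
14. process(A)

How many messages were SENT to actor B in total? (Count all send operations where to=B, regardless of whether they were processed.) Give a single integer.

Answer: 4

Derivation:
After 1 (send(from=C, to=B, msg='pong')): A:[] B:[pong] C:[]
After 2 (process(B)): A:[] B:[] C:[]
After 3 (process(B)): A:[] B:[] C:[]
After 4 (process(B)): A:[] B:[] C:[]
After 5 (send(from=C, to=B, msg='ok')): A:[] B:[ok] C:[]
After 6 (process(B)): A:[] B:[] C:[]
After 7 (send(from=C, to=A, msg='data')): A:[data] B:[] C:[]
After 8 (send(from=C, to=B, msg='ping')): A:[data] B:[ping] C:[]
After 9 (process(C)): A:[data] B:[ping] C:[]
After 10 (process(C)): A:[data] B:[ping] C:[]
After 11 (send(from=B, to=C, msg='stop')): A:[data] B:[ping] C:[stop]
After 12 (process(B)): A:[data] B:[] C:[stop]
After 13 (send(from=A, to=B, msg='err')): A:[data] B:[err] C:[stop]
After 14 (process(A)): A:[] B:[err] C:[stop]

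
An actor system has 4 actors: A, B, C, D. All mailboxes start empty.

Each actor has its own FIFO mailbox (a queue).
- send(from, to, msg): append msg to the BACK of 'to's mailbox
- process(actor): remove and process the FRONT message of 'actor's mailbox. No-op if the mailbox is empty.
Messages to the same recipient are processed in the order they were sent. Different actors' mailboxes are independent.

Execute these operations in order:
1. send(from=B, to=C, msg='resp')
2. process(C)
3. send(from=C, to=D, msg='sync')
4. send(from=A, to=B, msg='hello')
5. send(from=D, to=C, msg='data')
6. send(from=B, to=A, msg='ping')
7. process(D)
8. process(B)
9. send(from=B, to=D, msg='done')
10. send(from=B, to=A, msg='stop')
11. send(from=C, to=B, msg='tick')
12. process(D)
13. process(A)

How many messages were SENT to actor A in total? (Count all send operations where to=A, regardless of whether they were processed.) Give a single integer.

After 1 (send(from=B, to=C, msg='resp')): A:[] B:[] C:[resp] D:[]
After 2 (process(C)): A:[] B:[] C:[] D:[]
After 3 (send(from=C, to=D, msg='sync')): A:[] B:[] C:[] D:[sync]
After 4 (send(from=A, to=B, msg='hello')): A:[] B:[hello] C:[] D:[sync]
After 5 (send(from=D, to=C, msg='data')): A:[] B:[hello] C:[data] D:[sync]
After 6 (send(from=B, to=A, msg='ping')): A:[ping] B:[hello] C:[data] D:[sync]
After 7 (process(D)): A:[ping] B:[hello] C:[data] D:[]
After 8 (process(B)): A:[ping] B:[] C:[data] D:[]
After 9 (send(from=B, to=D, msg='done')): A:[ping] B:[] C:[data] D:[done]
After 10 (send(from=B, to=A, msg='stop')): A:[ping,stop] B:[] C:[data] D:[done]
After 11 (send(from=C, to=B, msg='tick')): A:[ping,stop] B:[tick] C:[data] D:[done]
After 12 (process(D)): A:[ping,stop] B:[tick] C:[data] D:[]
After 13 (process(A)): A:[stop] B:[tick] C:[data] D:[]

Answer: 2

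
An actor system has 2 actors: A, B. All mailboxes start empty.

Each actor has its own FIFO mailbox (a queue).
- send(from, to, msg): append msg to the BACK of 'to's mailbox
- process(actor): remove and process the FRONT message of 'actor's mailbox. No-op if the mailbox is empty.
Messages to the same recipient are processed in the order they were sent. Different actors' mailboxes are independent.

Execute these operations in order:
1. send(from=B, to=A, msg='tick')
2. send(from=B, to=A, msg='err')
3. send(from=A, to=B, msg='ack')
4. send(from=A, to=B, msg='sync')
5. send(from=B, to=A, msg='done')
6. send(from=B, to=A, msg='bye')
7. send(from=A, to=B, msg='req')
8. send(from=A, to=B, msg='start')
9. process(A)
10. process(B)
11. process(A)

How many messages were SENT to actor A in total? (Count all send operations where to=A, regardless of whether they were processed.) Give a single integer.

After 1 (send(from=B, to=A, msg='tick')): A:[tick] B:[]
After 2 (send(from=B, to=A, msg='err')): A:[tick,err] B:[]
After 3 (send(from=A, to=B, msg='ack')): A:[tick,err] B:[ack]
After 4 (send(from=A, to=B, msg='sync')): A:[tick,err] B:[ack,sync]
After 5 (send(from=B, to=A, msg='done')): A:[tick,err,done] B:[ack,sync]
After 6 (send(from=B, to=A, msg='bye')): A:[tick,err,done,bye] B:[ack,sync]
After 7 (send(from=A, to=B, msg='req')): A:[tick,err,done,bye] B:[ack,sync,req]
After 8 (send(from=A, to=B, msg='start')): A:[tick,err,done,bye] B:[ack,sync,req,start]
After 9 (process(A)): A:[err,done,bye] B:[ack,sync,req,start]
After 10 (process(B)): A:[err,done,bye] B:[sync,req,start]
After 11 (process(A)): A:[done,bye] B:[sync,req,start]

Answer: 4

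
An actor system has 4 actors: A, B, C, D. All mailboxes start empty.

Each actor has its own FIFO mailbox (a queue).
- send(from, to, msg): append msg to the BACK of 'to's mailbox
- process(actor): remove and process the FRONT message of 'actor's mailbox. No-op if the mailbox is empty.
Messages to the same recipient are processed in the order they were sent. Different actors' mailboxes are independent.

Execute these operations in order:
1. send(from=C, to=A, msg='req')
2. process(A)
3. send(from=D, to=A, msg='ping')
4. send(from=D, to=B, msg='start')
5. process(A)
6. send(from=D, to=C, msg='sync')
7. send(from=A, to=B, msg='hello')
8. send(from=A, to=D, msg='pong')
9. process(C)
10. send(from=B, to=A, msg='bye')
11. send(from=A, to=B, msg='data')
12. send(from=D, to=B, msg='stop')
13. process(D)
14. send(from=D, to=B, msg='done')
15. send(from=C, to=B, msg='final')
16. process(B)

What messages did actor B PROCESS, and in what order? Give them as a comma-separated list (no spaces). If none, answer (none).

After 1 (send(from=C, to=A, msg='req')): A:[req] B:[] C:[] D:[]
After 2 (process(A)): A:[] B:[] C:[] D:[]
After 3 (send(from=D, to=A, msg='ping')): A:[ping] B:[] C:[] D:[]
After 4 (send(from=D, to=B, msg='start')): A:[ping] B:[start] C:[] D:[]
After 5 (process(A)): A:[] B:[start] C:[] D:[]
After 6 (send(from=D, to=C, msg='sync')): A:[] B:[start] C:[sync] D:[]
After 7 (send(from=A, to=B, msg='hello')): A:[] B:[start,hello] C:[sync] D:[]
After 8 (send(from=A, to=D, msg='pong')): A:[] B:[start,hello] C:[sync] D:[pong]
After 9 (process(C)): A:[] B:[start,hello] C:[] D:[pong]
After 10 (send(from=B, to=A, msg='bye')): A:[bye] B:[start,hello] C:[] D:[pong]
After 11 (send(from=A, to=B, msg='data')): A:[bye] B:[start,hello,data] C:[] D:[pong]
After 12 (send(from=D, to=B, msg='stop')): A:[bye] B:[start,hello,data,stop] C:[] D:[pong]
After 13 (process(D)): A:[bye] B:[start,hello,data,stop] C:[] D:[]
After 14 (send(from=D, to=B, msg='done')): A:[bye] B:[start,hello,data,stop,done] C:[] D:[]
After 15 (send(from=C, to=B, msg='final')): A:[bye] B:[start,hello,data,stop,done,final] C:[] D:[]
After 16 (process(B)): A:[bye] B:[hello,data,stop,done,final] C:[] D:[]

Answer: start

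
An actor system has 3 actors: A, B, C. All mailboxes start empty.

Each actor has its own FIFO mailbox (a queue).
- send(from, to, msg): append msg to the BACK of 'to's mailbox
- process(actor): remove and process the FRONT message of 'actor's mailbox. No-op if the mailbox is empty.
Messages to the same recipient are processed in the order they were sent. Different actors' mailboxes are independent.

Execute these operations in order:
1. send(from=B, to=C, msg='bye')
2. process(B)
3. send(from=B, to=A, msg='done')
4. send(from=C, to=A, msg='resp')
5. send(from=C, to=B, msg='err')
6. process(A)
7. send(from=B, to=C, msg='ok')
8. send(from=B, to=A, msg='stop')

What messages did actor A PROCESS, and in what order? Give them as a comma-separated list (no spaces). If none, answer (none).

After 1 (send(from=B, to=C, msg='bye')): A:[] B:[] C:[bye]
After 2 (process(B)): A:[] B:[] C:[bye]
After 3 (send(from=B, to=A, msg='done')): A:[done] B:[] C:[bye]
After 4 (send(from=C, to=A, msg='resp')): A:[done,resp] B:[] C:[bye]
After 5 (send(from=C, to=B, msg='err')): A:[done,resp] B:[err] C:[bye]
After 6 (process(A)): A:[resp] B:[err] C:[bye]
After 7 (send(from=B, to=C, msg='ok')): A:[resp] B:[err] C:[bye,ok]
After 8 (send(from=B, to=A, msg='stop')): A:[resp,stop] B:[err] C:[bye,ok]

Answer: done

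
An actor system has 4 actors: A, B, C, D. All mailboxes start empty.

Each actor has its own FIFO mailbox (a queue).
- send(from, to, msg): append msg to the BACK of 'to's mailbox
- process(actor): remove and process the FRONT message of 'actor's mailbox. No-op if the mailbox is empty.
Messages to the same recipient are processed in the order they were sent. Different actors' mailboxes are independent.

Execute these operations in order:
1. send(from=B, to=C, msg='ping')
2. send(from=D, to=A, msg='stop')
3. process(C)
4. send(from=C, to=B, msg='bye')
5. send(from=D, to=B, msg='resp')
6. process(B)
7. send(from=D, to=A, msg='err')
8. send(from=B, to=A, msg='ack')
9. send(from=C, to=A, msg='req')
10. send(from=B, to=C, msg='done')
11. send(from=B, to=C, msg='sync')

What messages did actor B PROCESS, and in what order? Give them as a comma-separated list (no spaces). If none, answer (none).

After 1 (send(from=B, to=C, msg='ping')): A:[] B:[] C:[ping] D:[]
After 2 (send(from=D, to=A, msg='stop')): A:[stop] B:[] C:[ping] D:[]
After 3 (process(C)): A:[stop] B:[] C:[] D:[]
After 4 (send(from=C, to=B, msg='bye')): A:[stop] B:[bye] C:[] D:[]
After 5 (send(from=D, to=B, msg='resp')): A:[stop] B:[bye,resp] C:[] D:[]
After 6 (process(B)): A:[stop] B:[resp] C:[] D:[]
After 7 (send(from=D, to=A, msg='err')): A:[stop,err] B:[resp] C:[] D:[]
After 8 (send(from=B, to=A, msg='ack')): A:[stop,err,ack] B:[resp] C:[] D:[]
After 9 (send(from=C, to=A, msg='req')): A:[stop,err,ack,req] B:[resp] C:[] D:[]
After 10 (send(from=B, to=C, msg='done')): A:[stop,err,ack,req] B:[resp] C:[done] D:[]
After 11 (send(from=B, to=C, msg='sync')): A:[stop,err,ack,req] B:[resp] C:[done,sync] D:[]

Answer: bye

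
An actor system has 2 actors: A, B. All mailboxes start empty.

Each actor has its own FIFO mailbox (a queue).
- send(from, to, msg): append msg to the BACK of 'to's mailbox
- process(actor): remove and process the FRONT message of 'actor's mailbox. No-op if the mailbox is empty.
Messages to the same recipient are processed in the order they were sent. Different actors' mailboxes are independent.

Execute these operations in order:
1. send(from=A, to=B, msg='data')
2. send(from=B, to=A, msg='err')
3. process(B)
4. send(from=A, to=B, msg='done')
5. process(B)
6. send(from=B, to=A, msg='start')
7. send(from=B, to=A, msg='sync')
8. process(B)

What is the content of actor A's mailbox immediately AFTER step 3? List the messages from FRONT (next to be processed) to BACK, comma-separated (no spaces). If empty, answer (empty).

After 1 (send(from=A, to=B, msg='data')): A:[] B:[data]
After 2 (send(from=B, to=A, msg='err')): A:[err] B:[data]
After 3 (process(B)): A:[err] B:[]

err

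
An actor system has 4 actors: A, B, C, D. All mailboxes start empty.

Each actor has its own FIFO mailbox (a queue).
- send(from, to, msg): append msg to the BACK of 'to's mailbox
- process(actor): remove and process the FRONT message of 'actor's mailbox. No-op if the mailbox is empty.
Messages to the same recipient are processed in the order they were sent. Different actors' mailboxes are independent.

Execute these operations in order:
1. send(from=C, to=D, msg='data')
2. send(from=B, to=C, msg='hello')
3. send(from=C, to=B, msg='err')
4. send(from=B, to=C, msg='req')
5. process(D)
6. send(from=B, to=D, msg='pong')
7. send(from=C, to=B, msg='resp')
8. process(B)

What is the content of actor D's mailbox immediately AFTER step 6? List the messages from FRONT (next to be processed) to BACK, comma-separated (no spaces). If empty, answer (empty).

After 1 (send(from=C, to=D, msg='data')): A:[] B:[] C:[] D:[data]
After 2 (send(from=B, to=C, msg='hello')): A:[] B:[] C:[hello] D:[data]
After 3 (send(from=C, to=B, msg='err')): A:[] B:[err] C:[hello] D:[data]
After 4 (send(from=B, to=C, msg='req')): A:[] B:[err] C:[hello,req] D:[data]
After 5 (process(D)): A:[] B:[err] C:[hello,req] D:[]
After 6 (send(from=B, to=D, msg='pong')): A:[] B:[err] C:[hello,req] D:[pong]

pong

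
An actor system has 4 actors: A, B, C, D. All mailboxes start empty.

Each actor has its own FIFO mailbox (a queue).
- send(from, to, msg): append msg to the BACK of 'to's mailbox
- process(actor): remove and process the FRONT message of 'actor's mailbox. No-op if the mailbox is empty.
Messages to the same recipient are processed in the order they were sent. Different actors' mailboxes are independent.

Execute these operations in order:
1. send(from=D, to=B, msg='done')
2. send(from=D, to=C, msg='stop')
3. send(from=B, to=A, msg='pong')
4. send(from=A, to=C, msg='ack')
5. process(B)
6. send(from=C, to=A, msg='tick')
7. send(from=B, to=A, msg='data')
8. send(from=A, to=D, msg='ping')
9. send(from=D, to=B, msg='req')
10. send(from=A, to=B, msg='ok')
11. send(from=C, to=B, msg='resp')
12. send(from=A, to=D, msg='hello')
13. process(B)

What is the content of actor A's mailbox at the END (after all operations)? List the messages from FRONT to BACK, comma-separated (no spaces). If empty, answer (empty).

Answer: pong,tick,data

Derivation:
After 1 (send(from=D, to=B, msg='done')): A:[] B:[done] C:[] D:[]
After 2 (send(from=D, to=C, msg='stop')): A:[] B:[done] C:[stop] D:[]
After 3 (send(from=B, to=A, msg='pong')): A:[pong] B:[done] C:[stop] D:[]
After 4 (send(from=A, to=C, msg='ack')): A:[pong] B:[done] C:[stop,ack] D:[]
After 5 (process(B)): A:[pong] B:[] C:[stop,ack] D:[]
After 6 (send(from=C, to=A, msg='tick')): A:[pong,tick] B:[] C:[stop,ack] D:[]
After 7 (send(from=B, to=A, msg='data')): A:[pong,tick,data] B:[] C:[stop,ack] D:[]
After 8 (send(from=A, to=D, msg='ping')): A:[pong,tick,data] B:[] C:[stop,ack] D:[ping]
After 9 (send(from=D, to=B, msg='req')): A:[pong,tick,data] B:[req] C:[stop,ack] D:[ping]
After 10 (send(from=A, to=B, msg='ok')): A:[pong,tick,data] B:[req,ok] C:[stop,ack] D:[ping]
After 11 (send(from=C, to=B, msg='resp')): A:[pong,tick,data] B:[req,ok,resp] C:[stop,ack] D:[ping]
After 12 (send(from=A, to=D, msg='hello')): A:[pong,tick,data] B:[req,ok,resp] C:[stop,ack] D:[ping,hello]
After 13 (process(B)): A:[pong,tick,data] B:[ok,resp] C:[stop,ack] D:[ping,hello]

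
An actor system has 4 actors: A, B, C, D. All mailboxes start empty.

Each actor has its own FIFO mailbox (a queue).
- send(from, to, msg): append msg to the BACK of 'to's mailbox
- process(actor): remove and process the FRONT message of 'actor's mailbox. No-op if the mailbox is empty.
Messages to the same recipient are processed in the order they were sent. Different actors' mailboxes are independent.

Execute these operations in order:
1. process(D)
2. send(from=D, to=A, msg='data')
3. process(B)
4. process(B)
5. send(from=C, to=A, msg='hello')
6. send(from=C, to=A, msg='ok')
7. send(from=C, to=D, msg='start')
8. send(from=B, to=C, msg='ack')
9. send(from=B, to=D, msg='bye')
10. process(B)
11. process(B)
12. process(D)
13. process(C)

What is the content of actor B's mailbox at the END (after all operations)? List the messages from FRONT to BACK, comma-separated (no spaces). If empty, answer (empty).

After 1 (process(D)): A:[] B:[] C:[] D:[]
After 2 (send(from=D, to=A, msg='data')): A:[data] B:[] C:[] D:[]
After 3 (process(B)): A:[data] B:[] C:[] D:[]
After 4 (process(B)): A:[data] B:[] C:[] D:[]
After 5 (send(from=C, to=A, msg='hello')): A:[data,hello] B:[] C:[] D:[]
After 6 (send(from=C, to=A, msg='ok')): A:[data,hello,ok] B:[] C:[] D:[]
After 7 (send(from=C, to=D, msg='start')): A:[data,hello,ok] B:[] C:[] D:[start]
After 8 (send(from=B, to=C, msg='ack')): A:[data,hello,ok] B:[] C:[ack] D:[start]
After 9 (send(from=B, to=D, msg='bye')): A:[data,hello,ok] B:[] C:[ack] D:[start,bye]
After 10 (process(B)): A:[data,hello,ok] B:[] C:[ack] D:[start,bye]
After 11 (process(B)): A:[data,hello,ok] B:[] C:[ack] D:[start,bye]
After 12 (process(D)): A:[data,hello,ok] B:[] C:[ack] D:[bye]
After 13 (process(C)): A:[data,hello,ok] B:[] C:[] D:[bye]

Answer: (empty)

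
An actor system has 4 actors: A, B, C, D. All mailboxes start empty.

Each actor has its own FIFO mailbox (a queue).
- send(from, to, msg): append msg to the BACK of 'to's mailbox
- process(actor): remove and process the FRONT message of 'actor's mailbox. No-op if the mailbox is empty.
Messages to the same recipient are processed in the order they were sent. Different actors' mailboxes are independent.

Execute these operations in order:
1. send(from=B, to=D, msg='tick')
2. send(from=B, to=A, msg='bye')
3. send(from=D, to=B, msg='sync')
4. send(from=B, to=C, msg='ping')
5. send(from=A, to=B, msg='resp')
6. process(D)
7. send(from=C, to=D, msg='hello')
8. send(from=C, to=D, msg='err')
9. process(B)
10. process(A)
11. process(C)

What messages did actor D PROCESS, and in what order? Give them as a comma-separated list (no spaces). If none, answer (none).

Answer: tick

Derivation:
After 1 (send(from=B, to=D, msg='tick')): A:[] B:[] C:[] D:[tick]
After 2 (send(from=B, to=A, msg='bye')): A:[bye] B:[] C:[] D:[tick]
After 3 (send(from=D, to=B, msg='sync')): A:[bye] B:[sync] C:[] D:[tick]
After 4 (send(from=B, to=C, msg='ping')): A:[bye] B:[sync] C:[ping] D:[tick]
After 5 (send(from=A, to=B, msg='resp')): A:[bye] B:[sync,resp] C:[ping] D:[tick]
After 6 (process(D)): A:[bye] B:[sync,resp] C:[ping] D:[]
After 7 (send(from=C, to=D, msg='hello')): A:[bye] B:[sync,resp] C:[ping] D:[hello]
After 8 (send(from=C, to=D, msg='err')): A:[bye] B:[sync,resp] C:[ping] D:[hello,err]
After 9 (process(B)): A:[bye] B:[resp] C:[ping] D:[hello,err]
After 10 (process(A)): A:[] B:[resp] C:[ping] D:[hello,err]
After 11 (process(C)): A:[] B:[resp] C:[] D:[hello,err]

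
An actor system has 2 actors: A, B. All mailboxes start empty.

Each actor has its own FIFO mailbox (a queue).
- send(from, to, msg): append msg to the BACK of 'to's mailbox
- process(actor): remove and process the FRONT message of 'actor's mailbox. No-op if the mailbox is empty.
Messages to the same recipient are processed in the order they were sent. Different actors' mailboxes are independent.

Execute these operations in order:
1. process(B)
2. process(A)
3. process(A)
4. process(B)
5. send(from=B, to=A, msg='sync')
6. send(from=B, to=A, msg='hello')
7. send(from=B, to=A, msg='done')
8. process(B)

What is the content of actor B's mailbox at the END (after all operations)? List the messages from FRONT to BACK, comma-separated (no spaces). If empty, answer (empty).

After 1 (process(B)): A:[] B:[]
After 2 (process(A)): A:[] B:[]
After 3 (process(A)): A:[] B:[]
After 4 (process(B)): A:[] B:[]
After 5 (send(from=B, to=A, msg='sync')): A:[sync] B:[]
After 6 (send(from=B, to=A, msg='hello')): A:[sync,hello] B:[]
After 7 (send(from=B, to=A, msg='done')): A:[sync,hello,done] B:[]
After 8 (process(B)): A:[sync,hello,done] B:[]

Answer: (empty)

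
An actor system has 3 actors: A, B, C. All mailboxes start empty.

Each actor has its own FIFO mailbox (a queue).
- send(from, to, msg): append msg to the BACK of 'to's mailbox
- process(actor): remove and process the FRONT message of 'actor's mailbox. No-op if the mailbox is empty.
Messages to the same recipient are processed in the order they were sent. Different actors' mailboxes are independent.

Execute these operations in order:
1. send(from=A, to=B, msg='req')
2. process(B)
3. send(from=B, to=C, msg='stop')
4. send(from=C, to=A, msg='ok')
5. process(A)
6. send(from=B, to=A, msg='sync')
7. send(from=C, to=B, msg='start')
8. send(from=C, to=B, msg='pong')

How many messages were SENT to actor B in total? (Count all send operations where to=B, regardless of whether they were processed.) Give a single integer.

After 1 (send(from=A, to=B, msg='req')): A:[] B:[req] C:[]
After 2 (process(B)): A:[] B:[] C:[]
After 3 (send(from=B, to=C, msg='stop')): A:[] B:[] C:[stop]
After 4 (send(from=C, to=A, msg='ok')): A:[ok] B:[] C:[stop]
After 5 (process(A)): A:[] B:[] C:[stop]
After 6 (send(from=B, to=A, msg='sync')): A:[sync] B:[] C:[stop]
After 7 (send(from=C, to=B, msg='start')): A:[sync] B:[start] C:[stop]
After 8 (send(from=C, to=B, msg='pong')): A:[sync] B:[start,pong] C:[stop]

Answer: 3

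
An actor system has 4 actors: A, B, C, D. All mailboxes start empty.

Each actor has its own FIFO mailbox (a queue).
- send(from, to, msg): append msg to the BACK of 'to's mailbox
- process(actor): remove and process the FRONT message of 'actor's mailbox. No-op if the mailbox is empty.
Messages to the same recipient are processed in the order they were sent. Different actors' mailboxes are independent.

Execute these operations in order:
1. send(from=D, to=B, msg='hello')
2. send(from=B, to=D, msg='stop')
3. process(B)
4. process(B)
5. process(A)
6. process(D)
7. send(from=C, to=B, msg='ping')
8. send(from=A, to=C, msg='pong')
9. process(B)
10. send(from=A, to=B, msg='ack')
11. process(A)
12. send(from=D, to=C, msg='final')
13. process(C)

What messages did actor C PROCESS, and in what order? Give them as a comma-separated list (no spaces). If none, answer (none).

Answer: pong

Derivation:
After 1 (send(from=D, to=B, msg='hello')): A:[] B:[hello] C:[] D:[]
After 2 (send(from=B, to=D, msg='stop')): A:[] B:[hello] C:[] D:[stop]
After 3 (process(B)): A:[] B:[] C:[] D:[stop]
After 4 (process(B)): A:[] B:[] C:[] D:[stop]
After 5 (process(A)): A:[] B:[] C:[] D:[stop]
After 6 (process(D)): A:[] B:[] C:[] D:[]
After 7 (send(from=C, to=B, msg='ping')): A:[] B:[ping] C:[] D:[]
After 8 (send(from=A, to=C, msg='pong')): A:[] B:[ping] C:[pong] D:[]
After 9 (process(B)): A:[] B:[] C:[pong] D:[]
After 10 (send(from=A, to=B, msg='ack')): A:[] B:[ack] C:[pong] D:[]
After 11 (process(A)): A:[] B:[ack] C:[pong] D:[]
After 12 (send(from=D, to=C, msg='final')): A:[] B:[ack] C:[pong,final] D:[]
After 13 (process(C)): A:[] B:[ack] C:[final] D:[]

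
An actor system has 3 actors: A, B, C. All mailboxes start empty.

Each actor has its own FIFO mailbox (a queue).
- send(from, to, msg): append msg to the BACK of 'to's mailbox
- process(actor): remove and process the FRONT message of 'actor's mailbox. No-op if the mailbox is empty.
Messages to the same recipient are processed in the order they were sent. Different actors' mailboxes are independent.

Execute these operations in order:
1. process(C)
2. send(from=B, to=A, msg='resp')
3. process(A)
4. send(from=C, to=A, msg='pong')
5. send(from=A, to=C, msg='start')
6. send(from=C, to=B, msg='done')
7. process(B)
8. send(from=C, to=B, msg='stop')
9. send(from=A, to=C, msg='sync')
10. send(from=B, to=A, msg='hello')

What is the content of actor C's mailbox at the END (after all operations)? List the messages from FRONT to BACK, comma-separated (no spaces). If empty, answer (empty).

After 1 (process(C)): A:[] B:[] C:[]
After 2 (send(from=B, to=A, msg='resp')): A:[resp] B:[] C:[]
After 3 (process(A)): A:[] B:[] C:[]
After 4 (send(from=C, to=A, msg='pong')): A:[pong] B:[] C:[]
After 5 (send(from=A, to=C, msg='start')): A:[pong] B:[] C:[start]
After 6 (send(from=C, to=B, msg='done')): A:[pong] B:[done] C:[start]
After 7 (process(B)): A:[pong] B:[] C:[start]
After 8 (send(from=C, to=B, msg='stop')): A:[pong] B:[stop] C:[start]
After 9 (send(from=A, to=C, msg='sync')): A:[pong] B:[stop] C:[start,sync]
After 10 (send(from=B, to=A, msg='hello')): A:[pong,hello] B:[stop] C:[start,sync]

Answer: start,sync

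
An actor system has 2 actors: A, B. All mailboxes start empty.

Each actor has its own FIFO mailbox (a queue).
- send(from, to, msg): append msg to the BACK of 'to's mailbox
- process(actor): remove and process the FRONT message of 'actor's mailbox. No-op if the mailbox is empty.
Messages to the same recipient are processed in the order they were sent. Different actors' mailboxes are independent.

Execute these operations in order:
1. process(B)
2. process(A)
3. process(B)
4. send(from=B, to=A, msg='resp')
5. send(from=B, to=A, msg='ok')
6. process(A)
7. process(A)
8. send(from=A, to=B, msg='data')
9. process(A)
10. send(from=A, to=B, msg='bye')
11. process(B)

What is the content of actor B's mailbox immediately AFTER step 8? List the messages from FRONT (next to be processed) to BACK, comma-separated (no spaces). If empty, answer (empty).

After 1 (process(B)): A:[] B:[]
After 2 (process(A)): A:[] B:[]
After 3 (process(B)): A:[] B:[]
After 4 (send(from=B, to=A, msg='resp')): A:[resp] B:[]
After 5 (send(from=B, to=A, msg='ok')): A:[resp,ok] B:[]
After 6 (process(A)): A:[ok] B:[]
After 7 (process(A)): A:[] B:[]
After 8 (send(from=A, to=B, msg='data')): A:[] B:[data]

data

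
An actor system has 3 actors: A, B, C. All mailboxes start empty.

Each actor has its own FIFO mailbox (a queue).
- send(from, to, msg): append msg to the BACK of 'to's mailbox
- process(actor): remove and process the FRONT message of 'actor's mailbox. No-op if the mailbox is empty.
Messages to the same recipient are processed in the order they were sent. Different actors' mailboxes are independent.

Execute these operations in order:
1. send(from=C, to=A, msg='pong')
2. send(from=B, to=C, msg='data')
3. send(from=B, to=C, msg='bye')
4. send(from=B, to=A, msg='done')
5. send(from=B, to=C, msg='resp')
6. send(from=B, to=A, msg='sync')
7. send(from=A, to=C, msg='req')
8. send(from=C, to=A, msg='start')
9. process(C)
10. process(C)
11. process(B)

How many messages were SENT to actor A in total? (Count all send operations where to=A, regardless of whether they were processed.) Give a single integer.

After 1 (send(from=C, to=A, msg='pong')): A:[pong] B:[] C:[]
After 2 (send(from=B, to=C, msg='data')): A:[pong] B:[] C:[data]
After 3 (send(from=B, to=C, msg='bye')): A:[pong] B:[] C:[data,bye]
After 4 (send(from=B, to=A, msg='done')): A:[pong,done] B:[] C:[data,bye]
After 5 (send(from=B, to=C, msg='resp')): A:[pong,done] B:[] C:[data,bye,resp]
After 6 (send(from=B, to=A, msg='sync')): A:[pong,done,sync] B:[] C:[data,bye,resp]
After 7 (send(from=A, to=C, msg='req')): A:[pong,done,sync] B:[] C:[data,bye,resp,req]
After 8 (send(from=C, to=A, msg='start')): A:[pong,done,sync,start] B:[] C:[data,bye,resp,req]
After 9 (process(C)): A:[pong,done,sync,start] B:[] C:[bye,resp,req]
After 10 (process(C)): A:[pong,done,sync,start] B:[] C:[resp,req]
After 11 (process(B)): A:[pong,done,sync,start] B:[] C:[resp,req]

Answer: 4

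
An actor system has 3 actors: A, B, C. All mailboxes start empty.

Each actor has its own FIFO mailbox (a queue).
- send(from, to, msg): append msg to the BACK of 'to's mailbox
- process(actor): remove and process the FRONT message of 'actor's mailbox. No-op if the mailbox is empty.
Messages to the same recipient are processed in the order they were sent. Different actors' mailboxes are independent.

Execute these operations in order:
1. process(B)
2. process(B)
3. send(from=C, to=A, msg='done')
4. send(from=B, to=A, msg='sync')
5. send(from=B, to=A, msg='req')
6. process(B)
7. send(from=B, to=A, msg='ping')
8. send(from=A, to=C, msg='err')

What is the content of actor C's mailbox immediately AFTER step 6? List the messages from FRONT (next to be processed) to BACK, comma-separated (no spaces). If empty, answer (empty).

After 1 (process(B)): A:[] B:[] C:[]
After 2 (process(B)): A:[] B:[] C:[]
After 3 (send(from=C, to=A, msg='done')): A:[done] B:[] C:[]
After 4 (send(from=B, to=A, msg='sync')): A:[done,sync] B:[] C:[]
After 5 (send(from=B, to=A, msg='req')): A:[done,sync,req] B:[] C:[]
After 6 (process(B)): A:[done,sync,req] B:[] C:[]

(empty)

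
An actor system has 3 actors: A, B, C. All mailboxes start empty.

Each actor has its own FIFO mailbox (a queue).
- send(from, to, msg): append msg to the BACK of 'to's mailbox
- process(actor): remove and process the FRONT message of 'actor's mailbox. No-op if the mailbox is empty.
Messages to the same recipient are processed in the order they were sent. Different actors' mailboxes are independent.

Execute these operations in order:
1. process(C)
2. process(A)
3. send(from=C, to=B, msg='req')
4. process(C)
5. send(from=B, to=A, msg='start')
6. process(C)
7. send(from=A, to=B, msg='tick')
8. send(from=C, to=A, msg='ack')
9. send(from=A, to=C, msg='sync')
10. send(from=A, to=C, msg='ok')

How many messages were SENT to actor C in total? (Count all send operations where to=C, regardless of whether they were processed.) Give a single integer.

Answer: 2

Derivation:
After 1 (process(C)): A:[] B:[] C:[]
After 2 (process(A)): A:[] B:[] C:[]
After 3 (send(from=C, to=B, msg='req')): A:[] B:[req] C:[]
After 4 (process(C)): A:[] B:[req] C:[]
After 5 (send(from=B, to=A, msg='start')): A:[start] B:[req] C:[]
After 6 (process(C)): A:[start] B:[req] C:[]
After 7 (send(from=A, to=B, msg='tick')): A:[start] B:[req,tick] C:[]
After 8 (send(from=C, to=A, msg='ack')): A:[start,ack] B:[req,tick] C:[]
After 9 (send(from=A, to=C, msg='sync')): A:[start,ack] B:[req,tick] C:[sync]
After 10 (send(from=A, to=C, msg='ok')): A:[start,ack] B:[req,tick] C:[sync,ok]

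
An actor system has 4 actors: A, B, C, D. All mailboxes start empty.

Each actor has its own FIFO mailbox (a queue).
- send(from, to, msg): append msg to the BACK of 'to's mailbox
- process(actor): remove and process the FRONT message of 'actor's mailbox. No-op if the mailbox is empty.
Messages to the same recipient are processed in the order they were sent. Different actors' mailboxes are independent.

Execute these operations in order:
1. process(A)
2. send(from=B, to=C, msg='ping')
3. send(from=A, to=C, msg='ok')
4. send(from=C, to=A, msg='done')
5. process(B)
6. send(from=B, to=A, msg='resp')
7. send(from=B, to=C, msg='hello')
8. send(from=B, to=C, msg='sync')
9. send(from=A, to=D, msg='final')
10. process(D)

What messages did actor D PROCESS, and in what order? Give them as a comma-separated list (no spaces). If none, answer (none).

After 1 (process(A)): A:[] B:[] C:[] D:[]
After 2 (send(from=B, to=C, msg='ping')): A:[] B:[] C:[ping] D:[]
After 3 (send(from=A, to=C, msg='ok')): A:[] B:[] C:[ping,ok] D:[]
After 4 (send(from=C, to=A, msg='done')): A:[done] B:[] C:[ping,ok] D:[]
After 5 (process(B)): A:[done] B:[] C:[ping,ok] D:[]
After 6 (send(from=B, to=A, msg='resp')): A:[done,resp] B:[] C:[ping,ok] D:[]
After 7 (send(from=B, to=C, msg='hello')): A:[done,resp] B:[] C:[ping,ok,hello] D:[]
After 8 (send(from=B, to=C, msg='sync')): A:[done,resp] B:[] C:[ping,ok,hello,sync] D:[]
After 9 (send(from=A, to=D, msg='final')): A:[done,resp] B:[] C:[ping,ok,hello,sync] D:[final]
After 10 (process(D)): A:[done,resp] B:[] C:[ping,ok,hello,sync] D:[]

Answer: final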